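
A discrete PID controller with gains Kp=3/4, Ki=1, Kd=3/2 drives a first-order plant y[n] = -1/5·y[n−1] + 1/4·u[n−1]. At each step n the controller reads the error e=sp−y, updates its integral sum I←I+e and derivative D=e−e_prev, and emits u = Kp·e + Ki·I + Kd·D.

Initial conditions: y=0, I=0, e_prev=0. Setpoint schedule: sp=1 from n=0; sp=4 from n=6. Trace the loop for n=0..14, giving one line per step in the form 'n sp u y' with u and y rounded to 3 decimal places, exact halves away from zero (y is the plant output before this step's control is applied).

0 1 3.250 0.000
1 1 0.109 0.813
2 1 4.596 -0.135
3 1 0.048 1.176
4 1 6.386 -0.223
5 1 -0.548 1.641
6 4 18.203 -0.465
7 4 -1.596 4.644
8 4 24.831 -1.328
9 4 -4.152 6.473
10 4 33.696 -2.333
11 4 -9.655 8.890
12 4 44.806 -4.192
13 4 -19.379 12.040
14 4 59.630 -7.253

(exact arithmetic carried between steps; '≈' marks a value shown rounded to 6 d.p. or computed from one; I and e_prev carry over from the previous line; the table rounds u and y to 3 d.p., halves away from zero)
n=0: y=0, sp=1, e=sp−y=1; I=1, D=e−e_prev=1; u=3/4·1+1·1+3/2·1=3.25; next y=-1/5·0+1/4·3.25=0.8125
n=1: y=0.8125, sp=1, e=sp−y=0.1875; I=1.1875, D=e−e_prev=-0.8125; u=3/4·0.1875+1·1.1875+3/2·(-0.8125)=0.109375; next y=-1/5·0.8125+1/4·0.109375≈-0.135156
n=2: y≈-0.135156, sp=1, e=sp−y≈1.135156; I≈2.322656, D=e−e_prev≈0.947656; u=3/4·1.135156+1·2.322656+3/2·0.947656≈4.595508; next y=-1/5·(-0.135156)+1/4·4.595508≈1.175908
n=3: y≈1.175908, sp=1, e=sp−y≈-0.175908; I≈2.146748, D=e−e_prev≈-1.311064; u=3/4·(-0.175908)+1·2.146748+3/2·(-1.311064)≈0.048220; next y=-1/5·1.175908+1/4·0.048220≈-0.223127
n=4: y≈-0.223127, sp=1, e=sp−y≈1.223127; I≈3.369875, D=e−e_prev≈1.399035; u=3/4·1.223127+1·3.369875+3/2·1.399035≈6.385772; next y=-1/5·(-0.223127)+1/4·6.385772≈1.641068
n=5: y≈1.641068, sp=1, e=sp−y≈-0.641068; I≈2.728806, D=e−e_prev≈-1.864195; u=3/4·(-0.641068)+1·2.728806+3/2·(-1.864195)≈-0.548287; next y=-1/5·1.641068+1/4·(-0.548287)≈-0.465285
n=6: y≈-0.465285, sp=4, e=sp−y≈4.465285; I≈7.194092, D=e−e_prev≈5.106354; u=3/4·4.465285+1·7.194092+3/2·5.106354≈18.202586; next y=-1/5·(-0.465285)+1/4·18.202586≈4.643704
n=7: y≈4.643704, sp=4, e=sp−y≈-0.643704; I≈6.550388, D=e−e_prev≈-5.108989; u=3/4·(-0.643704)+1·6.550388+3/2·(-5.108989)≈-1.595873; next y=-1/5·4.643704+1/4·(-1.595873)≈-1.327709
n=8: y≈-1.327709, sp=4, e=sp−y≈5.327709; I≈11.878097, D=e−e_prev≈5.971413; u=3/4·5.327709+1·11.878097+3/2·5.971413≈24.830998; next y=-1/5·(-1.327709)+1/4·24.830998≈6.473291
n=9: y≈6.473291, sp=4, e=sp−y≈-2.473291; I≈9.404806, D=e−e_prev≈-7.801000; u=3/4·(-2.473291)+1·9.404806+3/2·(-7.801000)≈-4.151663; next y=-1/5·6.473291+1/4·(-4.151663)≈-2.332574
n=10: y≈-2.332574, sp=4, e=sp−y≈6.332574; I≈15.737380, D=e−e_prev≈8.805865; u=3/4·6.332574+1·15.737380+3/2·8.805865≈33.695609; next y=-1/5·(-2.332574)+1/4·33.695609≈8.890417
n=11: y≈8.890417, sp=4, e=sp−y≈-4.890417; I≈10.846963, D=e−e_prev≈-11.222991; u=3/4·(-4.890417)+1·10.846963+3/2·(-11.222991)≈-9.655336; next y=-1/5·8.890417+1/4·(-9.655336)≈-4.191917
n=12: y≈-4.191917, sp=4, e=sp−y≈8.191917; I≈19.038880, D=e−e_prev≈13.082334; u=3/4·8.191917+1·19.038880+3/2·13.082334≈44.806320; next y=-1/5·(-4.191917)+1/4·44.806320≈12.039964
n=13: y≈12.039964, sp=4, e=sp−y≈-8.039964; I≈10.998917, D=e−e_prev≈-16.231881; u=3/4·(-8.039964)+1·10.998917+3/2·(-16.231881)≈-19.378877; next y=-1/5·12.039964+1/4·(-19.378877)≈-7.252712
n=14: y≈-7.252712, sp=4, e=sp−y≈11.252712; I≈22.251629, D=e−e_prev≈19.292676; u=3/4·11.252712+1·22.251629+3/2·19.292676≈59.630176; next y=-1/5·(-7.252712)+1/4·59.630176≈16.358086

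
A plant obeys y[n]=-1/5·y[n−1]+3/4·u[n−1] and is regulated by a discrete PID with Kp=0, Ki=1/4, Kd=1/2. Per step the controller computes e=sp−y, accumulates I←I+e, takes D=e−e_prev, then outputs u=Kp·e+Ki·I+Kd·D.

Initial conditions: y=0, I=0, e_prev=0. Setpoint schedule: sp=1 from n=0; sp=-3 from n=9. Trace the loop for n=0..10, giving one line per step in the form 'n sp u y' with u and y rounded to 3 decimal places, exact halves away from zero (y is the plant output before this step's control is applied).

0 1 0.750 0.000
1 1 0.078 0.563
2 1 0.931 -0.054
3 1 0.314 0.709
4 1 1.230 0.094
5 1 0.541 0.904
6 1 1.479 0.225
7 1 0.704 1.064
8 1 1.669 0.315
9 -3 -2.189 1.189
10 -3 1.502 -1.880

(exact arithmetic carried between steps; '≈' marks a value shown rounded to 6 d.p. or computed from one; I and e_prev carry over from the previous line; the table rounds u and y to 3 d.p., halves away from zero)
n=0: y=0, sp=1, e=sp−y=1; I=1, D=e−e_prev=1; u=0·1+1/4·1+1/2·1=0.75; next y=-1/5·0+3/4·0.75=0.5625
n=1: y=0.5625, sp=1, e=sp−y=0.4375; I=1.4375, D=e−e_prev=-0.5625; u=0·0.4375+1/4·1.4375+1/2·(-0.5625)=0.078125; next y=-1/5·0.5625+3/4·0.078125≈-0.053906
n=2: y≈-0.053906, sp=1, e=sp−y≈1.053906; I≈2.491406, D=e−e_prev≈0.616406; u=0·1.053906+1/4·2.491406+1/2·0.616406≈0.931055; next y=-1/5·(-0.053906)+3/4·0.931055≈0.709072
n=3: y≈0.709072, sp=1, e=sp−y≈0.290928; I≈2.782334, D=e−e_prev≈-0.762979; u=0·0.290928+1/4·2.782334+1/2·(-0.762979)≈0.314094; next y=-1/5·0.709072+3/4·0.314094≈0.093756
n=4: y≈0.093756, sp=1, e=sp−y≈0.906244; I≈3.688578, D=e−e_prev≈0.615316; u=0·0.906244+1/4·3.688578+1/2·0.615316≈1.229802; next y=-1/5·0.093756+3/4·1.229802≈0.903601
n=5: y≈0.903601, sp=1, e=sp−y≈0.096399; I≈3.784977, D=e−e_prev≈-0.809844; u=0·0.096399+1/4·3.784977+1/2·(-0.809844)≈0.541322; next y=-1/5·0.903601+3/4·0.541322≈0.225271
n=6: y≈0.225271, sp=1, e=sp−y≈0.774729; I≈4.559706, D=e−e_prev≈0.678329; u=0·0.774729+1/4·4.559706+1/2·0.678329≈1.479091; next y=-1/5·0.225271+3/4·1.479091≈1.064264
n=7: y≈1.064264, sp=1, e=sp−y≈-0.064264; I≈4.495442, D=e−e_prev≈-0.838992; u=0·(-0.064264)+1/4·4.495442+1/2·(-0.838992)≈0.704364; next y=-1/5·1.064264+3/4·0.704364≈0.315420
n=8: y≈0.315420, sp=1, e=sp−y≈0.684580; I≈5.180021, D=e−e_prev≈0.748844; u=0·0.684580+1/4·5.180021+1/2·0.748844≈1.669427; next y=-1/5·0.315420+3/4·1.669427≈1.188986
n=9: y≈1.188986, sp=-3, e=sp−y≈-4.188986; I≈0.991035, D=e−e_prev≈-4.873566; u=0·(-4.188986)+1/4·0.991035+1/2·(-4.873566)≈-2.189024; next y=-1/5·1.188986+3/4·(-2.189024)≈-1.879565
n=10: y≈-1.879565, sp=-3, e=sp−y≈-1.120435; I≈-0.129399, D=e−e_prev≈3.068552; u=0·(-1.120435)+1/4·(-0.129399)+1/2·3.068552≈1.501926; next y=-1/5·(-1.879565)+3/4·1.501926≈1.502358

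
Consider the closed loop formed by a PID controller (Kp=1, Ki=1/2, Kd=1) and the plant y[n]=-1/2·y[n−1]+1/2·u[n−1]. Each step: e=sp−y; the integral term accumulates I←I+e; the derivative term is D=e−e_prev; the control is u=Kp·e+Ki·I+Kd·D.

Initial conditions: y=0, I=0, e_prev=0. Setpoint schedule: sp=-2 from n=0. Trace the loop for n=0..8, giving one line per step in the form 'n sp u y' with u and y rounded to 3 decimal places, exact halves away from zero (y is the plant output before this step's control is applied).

(exact arithmetic carried between steps; '≈' marks a value shown rounded to 6 d.p. or computed from one; I and e_prev carry over from the previous line; the table rounds u and y to 3 d.p., halves away from zero)
n=0: y=0, sp=-2, e=sp−y=-2; I=-2, D=e−e_prev=-2; u=1·(-2)+1/2·(-2)+1·(-2)=-5; next y=-1/2·0+1/2·(-5)=-2.5
n=1: y=-2.5, sp=-2, e=sp−y=0.5; I=-1.5, D=e−e_prev=2.5; u=1·0.5+1/2·(-1.5)+1·2.5=2.25; next y=-1/2·(-2.5)+1/2·2.25=2.375
n=2: y=2.375, sp=-2, e=sp−y=-4.375; I=-5.875, D=e−e_prev=-4.875; u=1·(-4.375)+1/2·(-5.875)+1·(-4.875)=-12.1875; next y=-1/2·2.375+1/2·(-12.1875)=-7.28125
n=3: y=-7.28125, sp=-2, e=sp−y=5.28125; I=-0.59375, D=e−e_prev=9.65625; u=1·5.28125+1/2·(-0.59375)+1·9.65625=14.640625; next y=-1/2·(-7.28125)+1/2·14.640625≈10.960938
n=4: y≈10.960938, sp=-2, e=sp−y≈-12.960938; I≈-13.554688, D=e−e_prev≈-18.242188; u=1·(-12.960938)+1/2·(-13.554688)+1·(-18.242188)≈-37.980469; next y=-1/2·10.960938+1/2·(-37.980469)≈-24.470703
n=5: y≈-24.470703, sp=-2, e=sp−y≈22.470703; I≈8.916016, D=e−e_prev≈35.431641; u=1·22.470703+1/2·8.916016+1·35.431641≈62.360352; next y=-1/2·(-24.470703)+1/2·62.360352≈43.415527
n=6: y≈43.415527, sp=-2, e=sp−y≈-45.415527; I≈-36.499512, D=e−e_prev≈-67.886230; u=1·(-45.415527)+1/2·(-36.499512)+1·(-67.886230)≈-131.551514; next y=-1/2·43.415527+1/2·(-131.551514)≈-87.483521
n=7: y≈-87.483521, sp=-2, e=sp−y≈85.483521; I≈48.984009, D=e−e_prev≈130.899048; u=1·85.483521+1/2·48.984009+1·130.899048≈240.874573; next y=-1/2·(-87.483521)+1/2·240.874573≈164.179047
n=8: y≈164.179047, sp=-2, e=sp−y≈-166.179047; I≈-117.195038, D=e−e_prev≈-251.662567; u=1·(-166.179047)+1/2·(-117.195038)+1·(-251.662567)≈-476.439133; next y=-1/2·164.179047+1/2·(-476.439133)≈-320.309090

0 -2 -5.000 0.000
1 -2 2.250 -2.500
2 -2 -12.188 2.375
3 -2 14.641 -7.281
4 -2 -37.980 10.961
5 -2 62.360 -24.471
6 -2 -131.552 43.416
7 -2 240.875 -87.484
8 -2 -476.439 164.179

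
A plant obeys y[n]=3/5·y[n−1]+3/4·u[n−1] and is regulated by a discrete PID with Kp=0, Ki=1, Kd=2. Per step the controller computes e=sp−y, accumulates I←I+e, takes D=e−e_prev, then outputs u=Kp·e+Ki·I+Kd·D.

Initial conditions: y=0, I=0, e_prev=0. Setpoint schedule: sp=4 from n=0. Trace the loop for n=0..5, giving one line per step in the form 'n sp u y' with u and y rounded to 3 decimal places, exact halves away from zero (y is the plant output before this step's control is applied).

(exact arithmetic carried between steps; '≈' marks a value shown rounded to 6 d.p. or computed from one; I and e_prev carry over from the previous line; the table rounds u and y to 3 d.p., halves away from zero)
n=0: y=0, sp=4, e=sp−y=4; I=4, D=e−e_prev=4; u=0·4+1·4+2·4=12; next y=3/5·0+3/4·12=9
n=1: y=9, sp=4, e=sp−y=-5; I=-1, D=e−e_prev=-9; u=0·(-5)+1·(-1)+2·(-9)=-19; next y=3/5·9+3/4·(-19)=-8.85
n=2: y=-8.85, sp=4, e=sp−y=12.85; I=11.85, D=e−e_prev=17.85; u=0·12.85+1·11.85+2·17.85=47.55; next y=3/5·(-8.85)+3/4·47.55=30.3525
n=3: y=30.3525, sp=4, e=sp−y=-26.3525; I=-14.5025, D=e−e_prev=-39.2025; u=0·(-26.3525)+1·(-14.5025)+2·(-39.2025)=-92.9075; next y=3/5·30.3525+3/4·(-92.9075)=-51.469125
n=4: y=-51.469125, sp=4, e=sp−y=55.469125; I=40.966625, D=e−e_prev=81.821625; u=0·55.469125+1·40.966625+2·81.821625=204.609875; next y=3/5·(-51.469125)+3/4·204.609875≈122.575931
n=5: y≈122.575931, sp=4, e=sp−y≈-118.575931; I≈-77.609306, D=e−e_prev≈-174.045056; u=0·(-118.575931)+1·(-77.609306)+2·(-174.045056)≈-425.699419; next y=3/5·122.575931+3/4·(-425.699419)≈-245.729005

0 4 12.000 0.000
1 4 -19.000 9.000
2 4 47.550 -8.850
3 4 -92.908 30.353
4 4 204.610 -51.469
5 4 -425.699 122.576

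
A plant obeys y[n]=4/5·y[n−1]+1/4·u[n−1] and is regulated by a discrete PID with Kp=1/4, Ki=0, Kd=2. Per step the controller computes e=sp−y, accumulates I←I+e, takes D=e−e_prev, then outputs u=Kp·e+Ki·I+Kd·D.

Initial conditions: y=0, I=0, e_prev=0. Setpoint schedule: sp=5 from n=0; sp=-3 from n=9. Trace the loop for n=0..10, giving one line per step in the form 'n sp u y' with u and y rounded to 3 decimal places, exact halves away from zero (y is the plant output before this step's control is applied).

(exact arithmetic carried between steps; '≈' marks a value shown rounded to 6 d.p. or computed from one; I and e_prev carry over from the previous line; the table rounds u and y to 3 d.p., halves away from zero)
n=0: y=0, sp=5, e=sp−y=5; I=5, D=e−e_prev=5; u=1/4·5+0·5+2·5=11.25; next y=4/5·0+1/4·11.25=2.8125
n=1: y=2.8125, sp=5, e=sp−y=2.1875; I=7.1875, D=e−e_prev=-2.8125; u=1/4·2.1875+0·7.1875+2·(-2.8125)=-5.078125; next y=4/5·2.8125+1/4·(-5.078125)≈0.980469
n=2: y≈0.980469, sp=5, e=sp−y≈4.019531; I≈11.207031, D=e−e_prev≈1.832031; u=1/4·4.019531+0·11.207031+2·1.832031≈4.668945; next y=4/5·0.980469+1/4·4.668945≈1.951611
n=3: y≈1.951611, sp=5, e=sp−y≈3.048389; I≈14.255420, D=e−e_prev≈-0.971143; u=1/4·3.048389+0·14.255420+2·(-0.971143)≈-1.180188; next y=4/5·1.951611+1/4·(-1.180188)≈1.266242
n=4: y≈1.266242, sp=5, e=sp−y≈3.733758; I≈17.989178, D=e−e_prev≈0.685369; u=1/4·3.733758+0·17.989178+2·0.685369≈2.304178; next y=4/5·1.266242+1/4·2.304178≈1.589038
n=5: y≈1.589038, sp=5, e=sp−y≈3.410962; I≈21.400140, D=e−e_prev≈-0.322796; u=1/4·3.410962+0·21.400140+2·(-0.322796)≈0.207148; next y=4/5·1.589038+1/4·0.207148≈1.323018
n=6: y≈1.323018, sp=5, e=sp−y≈3.676982; I≈25.077122, D=e−e_prev≈0.266021; u=1/4·3.676982+0·25.077122+2·0.266021≈1.451287; next y=4/5·1.323018+1/4·1.451287≈1.421236
n=7: y≈1.421236, sp=5, e=sp−y≈3.578764; I≈28.655886, D=e−e_prev≈-0.098218; u=1/4·3.578764+0·28.655886+2·(-0.098218)≈0.698255; next y=4/5·1.421236+1/4·0.698255≈1.311552
n=8: y≈1.311552, sp=5, e=sp−y≈3.688448; I≈32.344334, D=e−e_prev≈0.109683; u=1/4·3.688448+0·32.344334+2·0.109683≈1.141479; next y=4/5·1.311552+1/4·1.141479≈1.334612
n=9: y≈1.334612, sp=-3, e=sp−y≈-4.334612; I≈28.009723, D=e−e_prev≈-8.023059; u=1/4·(-4.334612)+0·28.009723+2·(-8.023059)≈-17.129771; next y=4/5·1.334612+1/4·(-17.129771)≈-3.214754
n=10: y≈-3.214754, sp=-3, e=sp−y≈0.214754; I≈28.224476, D=e−e_prev≈4.549365; u=1/4·0.214754+0·28.224476+2·4.549365≈9.152419; next y=4/5·(-3.214754)+1/4·9.152419≈-0.283698

0 5 11.250 0.000
1 5 -5.078 2.813
2 5 4.669 0.980
3 5 -1.180 1.952
4 5 2.304 1.266
5 5 0.207 1.589
6 5 1.451 1.323
7 5 0.698 1.421
8 5 1.141 1.312
9 -3 -17.130 1.335
10 -3 9.152 -3.215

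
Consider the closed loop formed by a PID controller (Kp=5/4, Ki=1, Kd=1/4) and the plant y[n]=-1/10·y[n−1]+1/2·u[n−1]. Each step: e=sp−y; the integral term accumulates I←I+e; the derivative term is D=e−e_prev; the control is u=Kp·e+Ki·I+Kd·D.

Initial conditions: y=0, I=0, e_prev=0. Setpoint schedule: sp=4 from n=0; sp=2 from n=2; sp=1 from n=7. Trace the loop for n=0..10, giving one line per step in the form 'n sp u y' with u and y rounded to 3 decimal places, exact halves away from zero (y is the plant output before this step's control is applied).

(exact arithmetic carried between steps; '≈' marks a value shown rounded to 6 d.p. or computed from one; I and e_prev carry over from the previous line; the table rounds u and y to 3 d.p., halves away from zero)
n=0: y=0, sp=4, e=sp−y=4; I=4, D=e−e_prev=4; u=5/4·4+1·4+1/4·4=10; next y=-1/10·0+1/2·10=5
n=1: y=5, sp=4, e=sp−y=-1; I=3, D=e−e_prev=-5; u=5/4·(-1)+1·3+1/4·(-5)=0.5; next y=-1/10·5+1/2·0.5=-0.25
n=2: y=-0.25, sp=2, e=sp−y=2.25; I=5.25, D=e−e_prev=3.25; u=5/4·2.25+1·5.25+1/4·3.25=8.875; next y=-1/10·(-0.25)+1/2·8.875=4.4625
n=3: y=4.4625, sp=2, e=sp−y=-2.4625; I=2.7875, D=e−e_prev=-4.7125; u=5/4·(-2.4625)+1·2.7875+1/4·(-4.7125)=-1.46875; next y=-1/10·4.4625+1/2·(-1.46875)=-1.180625
n=4: y=-1.180625, sp=2, e=sp−y=3.180625; I=5.968125, D=e−e_prev=5.643125; u=5/4·3.180625+1·5.968125+1/4·5.643125≈11.354688; next y=-1/10·(-1.180625)+1/2·11.354688≈5.795406
n=5: y≈5.795406, sp=2, e=sp−y≈-3.795406; I≈2.172719, D=e−e_prev≈-6.976031; u=5/4·(-3.795406)+1·2.172719+1/4·(-6.976031)≈-4.315547; next y=-1/10·5.795406+1/2·(-4.315547)≈-2.737314
n=6: y≈-2.737314, sp=2, e=sp−y≈4.737314; I≈6.910033, D=e−e_prev≈8.532720; u=5/4·4.737314+1·6.910033+1/4·8.532720≈14.964855; next y=-1/10·(-2.737314)+1/2·14.964855≈7.756159
n=7: y≈7.756159, sp=1, e=sp−y≈-6.756159; I≈0.153874, D=e−e_prev≈-11.493473; u=5/4·(-6.756159)+1·0.153874+1/4·(-11.493473)≈-11.164694; next y=-1/10·7.756159+1/2·(-11.164694)≈-6.357963
n=8: y≈-6.357963, sp=1, e=sp−y≈7.357963; I≈7.511836, D=e−e_prev≈14.114122; u=5/4·7.357963+1·7.511836+1/4·14.114122≈20.237820; next y=-1/10·(-6.357963)+1/2·20.237820≈10.754706
n=9: y≈10.754706, sp=1, e=sp−y≈-9.754706; I≈-2.242870, D=e−e_prev≈-17.112669; u=5/4·(-9.754706)+1·(-2.242870)+1/4·(-17.112669)≈-18.714420; next y=-1/10·10.754706+1/2·(-18.714420)≈-10.432681
n=10: y≈-10.432681, sp=1, e=sp−y≈11.432681; I≈9.189811, D=e−e_prev≈21.187387; u=5/4·11.432681+1·9.189811+1/4·21.187387≈28.777508; next y=-1/10·(-10.432681)+1/2·28.777508≈15.432022

0 4 10.000 0.000
1 4 0.500 5.000
2 2 8.875 -0.250
3 2 -1.469 4.463
4 2 11.355 -1.181
5 2 -4.316 5.795
6 2 14.965 -2.737
7 1 -11.165 7.756
8 1 20.238 -6.358
9 1 -18.714 10.755
10 1 28.778 -10.433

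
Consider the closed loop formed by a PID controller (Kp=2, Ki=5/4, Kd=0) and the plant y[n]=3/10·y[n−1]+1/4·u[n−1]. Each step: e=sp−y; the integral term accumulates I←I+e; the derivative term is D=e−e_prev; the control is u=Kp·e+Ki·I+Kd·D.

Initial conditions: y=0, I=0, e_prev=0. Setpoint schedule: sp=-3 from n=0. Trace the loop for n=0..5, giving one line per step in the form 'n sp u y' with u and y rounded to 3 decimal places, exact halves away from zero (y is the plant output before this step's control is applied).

(exact arithmetic carried between steps; '≈' marks a value shown rounded to 6 d.p. or computed from one; I and e_prev carry over from the previous line; the table rounds u and y to 3 d.p., halves away from zero)
n=0: y=0, sp=-3, e=sp−y=-3; I=-3, D=e−e_prev=-3; u=2·(-3)+5/4·(-3)+0·(-3)=-9.75; next y=3/10·0+1/4·(-9.75)=-2.4375
n=1: y=-2.4375, sp=-3, e=sp−y=-0.5625; I=-3.5625, D=e−e_prev=2.4375; u=2·(-0.5625)+5/4·(-3.5625)+0·2.4375=-5.578125; next y=3/10·(-2.4375)+1/4·(-5.578125)≈-2.125781
n=2: y≈-2.125781, sp=-3, e=sp−y≈-0.874219; I≈-4.436719, D=e−e_prev≈-0.311719; u=2·(-0.874219)+5/4·(-4.436719)+0·(-0.311719)≈-7.294336; next y=3/10·(-2.125781)+1/4·(-7.294336)≈-2.461318
n=3: y≈-2.461318, sp=-3, e=sp−y≈-0.538682; I≈-4.975400, D=e−e_prev≈0.335537; u=2·(-0.538682)+5/4·(-4.975400)+0·0.335537≈-7.296614; next y=3/10·(-2.461318)+1/4·(-7.296614)≈-2.562549
n=4: y≈-2.562549, sp=-3, e=sp−y≈-0.437451; I≈-5.412851, D=e−e_prev≈0.101231; u=2·(-0.437451)+5/4·(-5.412851)+0·0.101231≈-7.640966; next y=3/10·(-2.562549)+1/4·(-7.640966)≈-2.679006
n=5: y≈-2.679006, sp=-3, e=sp−y≈-0.320994; I≈-5.733845, D=e−e_prev≈0.116457; u=2·(-0.320994)+5/4·(-5.733845)+0·0.116457≈-7.809294; next y=3/10·(-2.679006)+1/4·(-7.809294)≈-2.756025

0 -3 -9.750 0.000
1 -3 -5.578 -2.438
2 -3 -7.294 -2.126
3 -3 -7.297 -2.461
4 -3 -7.641 -2.563
5 -3 -7.809 -2.679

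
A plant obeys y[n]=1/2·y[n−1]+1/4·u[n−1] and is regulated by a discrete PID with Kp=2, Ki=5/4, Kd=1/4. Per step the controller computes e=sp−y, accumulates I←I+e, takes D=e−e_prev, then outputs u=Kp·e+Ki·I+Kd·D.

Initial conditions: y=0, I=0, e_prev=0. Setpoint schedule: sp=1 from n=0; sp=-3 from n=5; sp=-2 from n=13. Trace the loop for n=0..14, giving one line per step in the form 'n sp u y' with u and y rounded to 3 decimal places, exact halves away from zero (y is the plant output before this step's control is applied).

0 1 3.500 0.000
1 1 1.438 0.875
2 1 2.086 0.797
3 1 1.890 0.920
4 1 1.977 0.932
5 -3 -12.034 0.960
6 -3 -3.767 -2.528
7 -3 -6.357 -2.206
8 -3 -5.567 -2.692
9 -3 -5.914 -2.738
10 -3 -5.870 -2.847
11 -3 -5.935 -2.891
12 -3 -5.948 -2.929
13 -2 -2.468 -2.952
14 -2 -4.540 -2.093

(exact arithmetic carried between steps; '≈' marks a value shown rounded to 6 d.p. or computed from one; I and e_prev carry over from the previous line; the table rounds u and y to 3 d.p., halves away from zero)
n=0: y=0, sp=1, e=sp−y=1; I=1, D=e−e_prev=1; u=2·1+5/4·1+1/4·1=3.5; next y=1/2·0+1/4·3.5=0.875
n=1: y=0.875, sp=1, e=sp−y=0.125; I=1.125, D=e−e_prev=-0.875; u=2·0.125+5/4·1.125+1/4·(-0.875)=1.4375; next y=1/2·0.875+1/4·1.4375=0.796875
n=2: y=0.796875, sp=1, e=sp−y=0.203125; I=1.328125, D=e−e_prev=0.078125; u=2·0.203125+5/4·1.328125+1/4·0.078125≈2.085938; next y=1/2·0.796875+1/4·2.085938≈0.919922
n=3: y≈0.919922, sp=1, e=sp−y≈0.080078; I≈1.408203, D=e−e_prev≈-0.123047; u=2·0.080078+5/4·1.408203+1/4·(-0.123047)≈1.889648; next y=1/2·0.919922+1/4·1.889648≈0.932373
n=4: y≈0.932373, sp=1, e=sp−y≈0.067627; I≈1.475830, D=e−e_prev≈-0.012451; u=2·0.067627+5/4·1.475830+1/4·(-0.012451)≈1.976929; next y=1/2·0.932373+1/4·1.976929≈0.960419
n=5: y≈0.960419, sp=-3, e=sp−y≈-3.960419; I≈-2.484589, D=e−e_prev≈-4.028046; u=2·(-3.960419)+5/4·(-2.484589)+1/4·(-4.028046)≈-12.033585; next y=1/2·0.960419+1/4·(-12.033585)≈-2.528187
n=6: y≈-2.528187, sp=-3, e=sp−y≈-0.471813; I≈-2.956402, D=e−e_prev≈3.488605; u=2·(-0.471813)+5/4·(-2.956402)+1/4·3.488605≈-3.766977; next y=1/2·(-2.528187)+1/4·(-3.766977)≈-2.205838
n=7: y≈-2.205838, sp=-3, e=sp−y≈-0.794162; I≈-3.750564, D=e−e_prev≈-0.322349; u=2·(-0.794162)+5/4·(-3.750564)+1/4·(-0.322349)≈-6.357117; next y=1/2·(-2.205838)+1/4·(-6.357117)≈-2.692198
n=8: y≈-2.692198, sp=-3, e=sp−y≈-0.307802; I≈-4.058366, D=e−e_prev≈0.486360; u=2·(-0.307802)+5/4·(-4.058366)+1/4·0.486360≈-5.566971; next y=1/2·(-2.692198)+1/4·(-5.566971)≈-2.737842
n=9: y≈-2.737842, sp=-3, e=sp−y≈-0.262158; I≈-4.320524, D=e−e_prev≈0.045644; u=2·(-0.262158)+5/4·(-4.320524)+1/4·0.045644≈-5.913561; next y=1/2·(-2.737842)+1/4·(-5.913561)≈-2.847311
n=10: y≈-2.847311, sp=-3, e=sp−y≈-0.152689; I≈-4.473213, D=e−e_prev≈0.109469; u=2·(-0.152689)+5/4·(-4.473213)+1/4·0.109469≈-5.869527; next y=1/2·(-2.847311)+1/4·(-5.869527)≈-2.891037
n=11: y≈-2.891037, sp=-3, e=sp−y≈-0.108963; I≈-4.582176, D=e−e_prev≈0.043726; u=2·(-0.108963)+5/4·(-4.582176)+1/4·0.043726≈-5.934714; next y=1/2·(-2.891037)+1/4·(-5.934714)≈-2.929197
n=12: y≈-2.929197, sp=-3, e=sp−y≈-0.070803; I≈-4.652979, D=e−e_prev≈0.038160; u=2·(-0.070803)+5/4·(-4.652979)+1/4·0.038160≈-5.948289; next y=1/2·(-2.929197)+1/4·(-5.948289)≈-2.951671
n=13: y≈-2.951671, sp=-2, e=sp−y≈0.951671; I≈-3.701308, D=e−e_prev≈1.022474; u=2·0.951671+5/4·(-3.701308)+1/4·1.022474≈-2.467675; next y=1/2·(-2.951671)+1/4·(-2.467675)≈-2.092754
n=14: y≈-2.092754, sp=-2, e=sp−y≈0.092754; I≈-3.608554, D=e−e_prev≈-0.858917; u=2·0.092754+5/4·(-3.608554)+1/4·(-0.858917)≈-4.539913; next y=1/2·(-2.092754)+1/4·(-4.539913)≈-2.181355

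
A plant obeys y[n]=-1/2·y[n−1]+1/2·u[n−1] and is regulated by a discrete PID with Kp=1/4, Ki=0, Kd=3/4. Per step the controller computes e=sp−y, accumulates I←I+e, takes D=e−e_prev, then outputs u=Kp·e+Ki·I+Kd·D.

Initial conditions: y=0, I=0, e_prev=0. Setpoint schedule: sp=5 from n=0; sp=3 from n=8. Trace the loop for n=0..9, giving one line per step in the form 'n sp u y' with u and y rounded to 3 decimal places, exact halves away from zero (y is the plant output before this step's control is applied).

0 5 5.000 0.000
1 5 -1.250 2.500
2 5 5.000 -1.875
3 5 -3.594 3.438
4 5 7.344 -3.516
5 5 -6.816 5.430
6 5 11.445 -6.123
7 5 -12.126 8.784
8 3 16.293 -10.455
9 3 -20.466 13.374

(exact arithmetic carried between steps; '≈' marks a value shown rounded to 6 d.p. or computed from one; I and e_prev carry over from the previous line; the table rounds u and y to 3 d.p., halves away from zero)
n=0: y=0, sp=5, e=sp−y=5; I=5, D=e−e_prev=5; u=1/4·5+0·5+3/4·5=5; next y=-1/2·0+1/2·5=2.5
n=1: y=2.5, sp=5, e=sp−y=2.5; I=7.5, D=e−e_prev=-2.5; u=1/4·2.5+0·7.5+3/4·(-2.5)=-1.25; next y=-1/2·2.5+1/2·(-1.25)=-1.875
n=2: y=-1.875, sp=5, e=sp−y=6.875; I=14.375, D=e−e_prev=4.375; u=1/4·6.875+0·14.375+3/4·4.375=5; next y=-1/2·(-1.875)+1/2·5=3.4375
n=3: y=3.4375, sp=5, e=sp−y=1.5625; I=15.9375, D=e−e_prev=-5.3125; u=1/4·1.5625+0·15.9375+3/4·(-5.3125)=-3.59375; next y=-1/2·3.4375+1/2·(-3.59375)=-3.515625
n=4: y=-3.515625, sp=5, e=sp−y=8.515625; I=24.453125, D=e−e_prev=6.953125; u=1/4·8.515625+0·24.453125+3/4·6.953125=7.34375; next y=-1/2·(-3.515625)+1/2·7.34375≈5.429688
n=5: y≈5.429688, sp=5, e=sp−y≈-0.429688; I≈24.023438, D=e−e_prev≈-8.945313; u=1/4·(-0.429688)+0·24.023438+3/4·(-8.945313)≈-6.816406; next y=-1/2·5.429688+1/2·(-6.816406)≈-6.123047
n=6: y≈-6.123047, sp=5, e=sp−y≈11.123047; I≈35.146484, D=e−e_prev≈11.552734; u=1/4·11.123047+0·35.146484+3/4·11.552734≈11.445313; next y=-1/2·(-6.123047)+1/2·11.445313≈8.784180
n=7: y≈8.784180, sp=5, e=sp−y≈-3.784180; I≈31.362305, D=e−e_prev≈-14.907227; u=1/4·(-3.784180)+0·31.362305+3/4·(-14.907227)≈-12.126465; next y=-1/2·8.784180+1/2·(-12.126465)≈-10.455322
n=8: y≈-10.455322, sp=3, e=sp−y≈13.455322; I≈44.817627, D=e−e_prev≈17.239502; u=1/4·13.455322+0·44.817627+3/4·17.239502≈16.293457; next y=-1/2·(-10.455322)+1/2·16.293457≈13.374390
n=9: y≈13.374390, sp=3, e=sp−y≈-10.374390; I≈34.443237, D=e−e_prev≈-23.829712; u=1/4·(-10.374390)+0·34.443237+3/4·(-23.829712)≈-20.465881; next y=-1/2·13.374390+1/2·(-20.465881)≈-16.920135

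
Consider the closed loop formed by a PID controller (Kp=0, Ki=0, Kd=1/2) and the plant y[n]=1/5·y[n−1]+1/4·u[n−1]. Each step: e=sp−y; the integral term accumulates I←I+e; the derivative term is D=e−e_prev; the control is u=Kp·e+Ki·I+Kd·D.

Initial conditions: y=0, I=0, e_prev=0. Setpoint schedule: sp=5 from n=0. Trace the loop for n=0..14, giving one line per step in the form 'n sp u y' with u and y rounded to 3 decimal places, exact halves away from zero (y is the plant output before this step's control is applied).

0 5 2.500 0.000
1 5 -0.313 0.625
2 5 0.289 0.047
3 5 -0.017 0.082
4 5 0.035 0.012
5 5 0.000 0.011
6 5 0.004 0.002
7 5 0.000 0.002
8 5 0.001 0.000
9 5 0.000 0.000
10 5 0.000 0.000
11 5 0.000 0.000
12 5 0.000 0.000
13 5 0.000 0.000
14 5 0.000 0.000

(exact arithmetic carried between steps; '≈' marks a value shown rounded to 6 d.p. or computed from one; I and e_prev carry over from the previous line; the table rounds u and y to 3 d.p., halves away from zero)
n=0: y=0, sp=5, e=sp−y=5; I=5, D=e−e_prev=5; u=0·5+0·5+1/2·5=2.5; next y=1/5·0+1/4·2.5=0.625
n=1: y=0.625, sp=5, e=sp−y=4.375; I=9.375, D=e−e_prev=-0.625; u=0·4.375+0·9.375+1/2·(-0.625)=-0.3125; next y=1/5·0.625+1/4·(-0.3125)=0.046875
n=2: y=0.046875, sp=5, e=sp−y=4.953125; I=14.328125, D=e−e_prev=0.578125; u=0·4.953125+0·14.328125+1/2·0.578125≈0.289063; next y=1/5·0.046875+1/4·0.289063≈0.081641
n=3: y≈0.081641, sp=5, e=sp−y≈4.918359; I≈19.246484, D=e−e_prev≈-0.034766; u=0·4.918359+0·19.246484+1/2·(-0.034766)≈-0.017383; next y=1/5·0.081641+1/4·(-0.017383)≈0.011982
n=4: y≈0.011982, sp=5, e=sp−y≈4.988018; I≈24.234502, D=e−e_prev≈0.069658; u=0·4.988018+0·24.234502+1/2·0.069658≈0.034829; next y=1/5·0.011982+1/4·0.034829≈0.011104
n=5: y≈0.011104, sp=5, e=sp−y≈4.988896; I≈29.223398, D=e−e_prev≈0.000879; u=0·4.988896+0·29.223398+1/2·0.000879≈0.000439; next y=1/5·0.011104+1/4·0.000439≈0.002331
n=6: y≈0.002331, sp=5, e=sp−y≈4.997669; I≈34.221068, D=e−e_prev≈0.008773; u=0·4.997669+0·34.221068+1/2·0.008773≈0.004387; next y=1/5·0.002331+1/4·0.004387≈0.001563
n=7: y≈0.001563, sp=5, e=sp−y≈4.998437; I≈39.219505, D=e−e_prev≈0.000768; u=0·4.998437+0·39.219505+1/2·0.000768≈0.000384; next y=1/5·0.001563+1/4·0.000384≈0.000409
n=8: y≈0.000409, sp=5, e=sp−y≈4.999591; I≈44.219096, D=e−e_prev≈0.001154; u=0·4.999591+0·44.219096+1/2·0.001154≈0.000577; next y=1/5·0.000409+1/4·0.000577≈0.000226
n=9: y≈0.000226, sp=5, e=sp−y≈4.999774; I≈49.218870, D=e−e_prev≈0.000183; u=0·4.999774+0·49.218870+1/2·0.000183≈0.000091; next y=1/5·0.000226+1/4·0.000091≈0.000068
n=10: y≈0.000068, sp=5, e=sp−y≈4.999932; I≈54.218802, D=e−e_prev≈0.000158; u=0·4.999932+0·54.218802+1/2·0.000158≈0.000079; next y=1/5·0.000068+1/4·0.000079≈0.000033
n=11: y≈0.000033, sp=5, e=sp−y≈4.999967; I≈59.218769, D=e−e_prev≈0.000035; u=0·4.999967+0·59.218769+1/2·0.000035≈0.000017; next y=1/5·0.000033+1/4·0.000017≈0.000011
n=12: y≈0.000011, sp=5, e=sp−y≈4.999989; I≈64.218758, D=e−e_prev≈0.000022; u=0·4.999989+0·64.218758+1/2·0.000022≈0.000011; next y=1/5·0.000011+1/4·0.000011≈0.000005
n=13: y≈0.000005, sp=5, e=sp−y≈4.999995; I≈69.218753, D=e−e_prev≈0.000006; u=0·4.999995+0·69.218753+1/2·0.000006≈0.000003; next y=1/5·0.000005+1/4·0.000003≈0.000002
n=14: y≈0.000002, sp=5, e=sp−y≈4.999998; I≈74.218751, D=e−e_prev≈0.000003; u=0·4.999998+0·74.218751+1/2·0.000003≈0.000002; next y=1/5·0.000002+1/4·0.000002≈0.000001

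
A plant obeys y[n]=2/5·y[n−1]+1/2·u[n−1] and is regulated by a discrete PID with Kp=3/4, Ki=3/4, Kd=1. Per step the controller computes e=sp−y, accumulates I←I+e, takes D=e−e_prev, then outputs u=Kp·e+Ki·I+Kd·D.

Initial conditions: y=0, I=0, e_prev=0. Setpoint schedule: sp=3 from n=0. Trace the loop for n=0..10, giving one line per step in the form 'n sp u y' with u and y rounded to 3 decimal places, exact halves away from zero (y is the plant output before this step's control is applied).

0 3 7.500 0.000
1 3 -2.625 3.750
2 3 9.469 0.188
3 3 -3.539 4.809
4 3 11.364 0.154
5 3 -5.130 5.744
6 3 13.430 -0.268
7 3 -7.320 6.608
8 3 15.911 -1.017
9 3 -10.115 7.549
10 3 19.006 -2.038

(exact arithmetic carried between steps; '≈' marks a value shown rounded to 6 d.p. or computed from one; I and e_prev carry over from the previous line; the table rounds u and y to 3 d.p., halves away from zero)
n=0: y=0, sp=3, e=sp−y=3; I=3, D=e−e_prev=3; u=3/4·3+3/4·3+1·3=7.5; next y=2/5·0+1/2·7.5=3.75
n=1: y=3.75, sp=3, e=sp−y=-0.75; I=2.25, D=e−e_prev=-3.75; u=3/4·(-0.75)+3/4·2.25+1·(-3.75)=-2.625; next y=2/5·3.75+1/2·(-2.625)=0.1875
n=2: y=0.1875, sp=3, e=sp−y=2.8125; I=5.0625, D=e−e_prev=3.5625; u=3/4·2.8125+3/4·5.0625+1·3.5625=9.46875; next y=2/5·0.1875+1/2·9.46875=4.809375
n=3: y=4.809375, sp=3, e=sp−y=-1.809375; I=3.253125, D=e−e_prev=-4.621875; u=3/4·(-1.809375)+3/4·3.253125+1·(-4.621875)≈-3.539063; next y=2/5·4.809375+1/2·(-3.539063)≈0.154219
n=4: y≈0.154219, sp=3, e=sp−y≈2.845781; I≈6.098906, D=e−e_prev≈4.655156; u=3/4·2.845781+3/4·6.098906+1·4.655156≈11.363672; next y=2/5·0.154219+1/2·11.363672≈5.743523
n=5: y≈5.743523, sp=3, e=sp−y≈-2.743523; I≈3.355383, D=e−e_prev≈-5.589305; u=3/4·(-2.743523)+3/4·3.355383+1·(-5.589305)≈-5.130410; next y=2/5·5.743523+1/2·(-5.130410)≈-0.267796
n=6: y≈-0.267796, sp=3, e=sp−y≈3.267796; I≈6.623179, D=e−e_prev≈6.011319; u=3/4·3.267796+3/4·6.623179+1·6.011319≈13.429550; next y=2/5·(-0.267796)+1/2·13.429550≈6.607657
n=7: y≈6.607657, sp=3, e=sp−y≈-3.607657; I≈3.015522, D=e−e_prev≈-6.875452; u=3/4·(-3.607657)+3/4·3.015522+1·(-6.875452)≈-7.319553; next y=2/5·6.607657+1/2·(-7.319553)≈-1.016714
n=8: y≈-1.016714, sp=3, e=sp−y≈4.016714; I≈7.032236, D=e−e_prev≈7.624371; u=3/4·4.016714+3/4·7.032236+1·7.624371≈15.911083; next y=2/5·(-1.016714)+1/2·15.911083≈7.548856
n=9: y≈7.548856, sp=3, e=sp−y≈-4.548856; I≈2.483380, D=e−e_prev≈-8.565570; u=3/4·(-4.548856)+3/4·2.483380+1·(-8.565570)≈-10.114677; next y=2/5·7.548856+1/2·(-10.114677)≈-2.037796
n=10: y≈-2.037796, sp=3, e=sp−y≈5.037796; I≈7.521176, D=e−e_prev≈9.586652; u=3/4·5.037796+3/4·7.521176+1·9.586652≈19.005881; next y=2/5·(-2.037796)+1/2·19.005881≈8.687822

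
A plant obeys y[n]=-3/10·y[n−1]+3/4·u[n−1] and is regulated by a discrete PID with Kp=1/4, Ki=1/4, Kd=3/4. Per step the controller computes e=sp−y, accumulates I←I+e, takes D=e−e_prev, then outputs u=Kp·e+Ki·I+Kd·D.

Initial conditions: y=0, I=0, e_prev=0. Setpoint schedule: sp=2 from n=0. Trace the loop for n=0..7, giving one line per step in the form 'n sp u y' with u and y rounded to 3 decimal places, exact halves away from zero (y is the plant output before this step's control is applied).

0 2 2.500 0.000
1 2 -0.844 1.875
2 2 4.432 -1.195
3 2 -3.169 3.682
4 2 9.023 -3.482
5 2 -9.096 7.812
6 2 19.143 -9.166
7 2 -23.640 17.107

(exact arithmetic carried between steps; '≈' marks a value shown rounded to 6 d.p. or computed from one; I and e_prev carry over from the previous line; the table rounds u and y to 3 d.p., halves away from zero)
n=0: y=0, sp=2, e=sp−y=2; I=2, D=e−e_prev=2; u=1/4·2+1/4·2+3/4·2=2.5; next y=-3/10·0+3/4·2.5=1.875
n=1: y=1.875, sp=2, e=sp−y=0.125; I=2.125, D=e−e_prev=-1.875; u=1/4·0.125+1/4·2.125+3/4·(-1.875)=-0.84375; next y=-3/10·1.875+3/4·(-0.84375)≈-1.195313
n=2: y≈-1.195313, sp=2, e=sp−y≈3.195313; I≈5.320313, D=e−e_prev≈3.070313; u=1/4·3.195313+1/4·5.320313+3/4·3.070313≈4.431641; next y=-3/10·(-1.195313)+3/4·4.431641≈3.682324
n=3: y≈3.682324, sp=2, e=sp−y≈-1.682324; I≈3.637988, D=e−e_prev≈-4.877637; u=1/4·(-1.682324)+1/4·3.637988+3/4·(-4.877637)≈-3.169312; next y=-3/10·3.682324+3/4·(-3.169312)≈-3.481681
n=4: y≈-3.481681, sp=2, e=sp−y≈5.481681; I≈9.119669, D=e−e_prev≈7.164005; u=1/4·5.481681+1/4·9.119669+3/4·7.164005≈9.023341; next y=-3/10·(-3.481681)+3/4·9.023341≈7.812010
n=5: y≈7.812010, sp=2, e=sp−y≈-5.812010; I≈3.307659, D=e−e_prev≈-11.293691; u=1/4·(-5.812010)+1/4·3.307659+3/4·(-11.293691)≈-9.096356; next y=-3/10·7.812010+3/4·(-9.096356)≈-9.165870
n=6: y≈-9.165870, sp=2, e=sp−y≈11.165870; I≈14.473529, D=e−e_prev≈16.977881; u=1/4·11.165870+1/4·14.473529+3/4·16.977881≈19.143260; next y=-3/10·(-9.165870)+3/4·19.143260≈17.107206
n=7: y≈17.107206, sp=2, e=sp−y≈-15.107206; I≈-0.633677, D=e−e_prev≈-26.273077; u=1/4·(-15.107206)+1/4·(-0.633677)+3/4·(-26.273077)≈-23.640028; next y=-3/10·17.107206+3/4·(-23.640028)≈-22.862183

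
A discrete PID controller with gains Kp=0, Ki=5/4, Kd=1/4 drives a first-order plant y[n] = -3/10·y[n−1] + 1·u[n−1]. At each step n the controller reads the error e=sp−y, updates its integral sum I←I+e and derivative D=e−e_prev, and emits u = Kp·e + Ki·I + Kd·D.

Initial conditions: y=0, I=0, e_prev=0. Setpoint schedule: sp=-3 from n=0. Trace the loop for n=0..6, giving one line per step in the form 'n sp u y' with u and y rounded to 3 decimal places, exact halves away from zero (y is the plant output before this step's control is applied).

(exact arithmetic carried between steps; '≈' marks a value shown rounded to 6 d.p. or computed from one; I and e_prev carry over from the previous line; the table rounds u and y to 3 d.p., halves away from zero)
n=0: y=0, sp=-3, e=sp−y=-3; I=-3, D=e−e_prev=-3; u=0·(-3)+5/4·(-3)+1/4·(-3)=-4.5; next y=-3/10·0+1·(-4.5)=-4.5
n=1: y=-4.5, sp=-3, e=sp−y=1.5; I=-1.5, D=e−e_prev=4.5; u=0·1.5+5/4·(-1.5)+1/4·4.5=-0.75; next y=-3/10·(-4.5)+1·(-0.75)=0.6
n=2: y=0.6, sp=-3, e=sp−y=-3.6; I=-5.1, D=e−e_prev=-5.1; u=0·(-3.6)+5/4·(-5.1)+1/4·(-5.1)=-7.65; next y=-3/10·0.6+1·(-7.65)=-7.83
n=3: y=-7.83, sp=-3, e=sp−y=4.83; I=-0.27, D=e−e_prev=8.43; u=0·4.83+5/4·(-0.27)+1/4·8.43=1.77; next y=-3/10·(-7.83)+1·1.77=4.119
n=4: y=4.119, sp=-3, e=sp−y=-7.119; I=-7.389, D=e−e_prev=-11.949; u=0·(-7.119)+5/4·(-7.389)+1/4·(-11.949)=-12.2235; next y=-3/10·4.119+1·(-12.2235)=-13.4592
n=5: y=-13.4592, sp=-3, e=sp−y=10.4592; I=3.0702, D=e−e_prev=17.5782; u=0·10.4592+5/4·3.0702+1/4·17.5782=8.2323; next y=-3/10·(-13.4592)+1·8.2323=12.27006
n=6: y=12.27006, sp=-3, e=sp−y=-15.27006; I=-12.19986, D=e−e_prev=-25.72926; u=0·(-15.27006)+5/4·(-12.19986)+1/4·(-25.72926)=-21.68214; next y=-3/10·12.27006+1·(-21.68214)=-25.363158

0 -3 -4.500 0.000
1 -3 -0.750 -4.500
2 -3 -7.650 0.600
3 -3 1.770 -7.830
4 -3 -12.224 4.119
5 -3 8.232 -13.459
6 -3 -21.682 12.270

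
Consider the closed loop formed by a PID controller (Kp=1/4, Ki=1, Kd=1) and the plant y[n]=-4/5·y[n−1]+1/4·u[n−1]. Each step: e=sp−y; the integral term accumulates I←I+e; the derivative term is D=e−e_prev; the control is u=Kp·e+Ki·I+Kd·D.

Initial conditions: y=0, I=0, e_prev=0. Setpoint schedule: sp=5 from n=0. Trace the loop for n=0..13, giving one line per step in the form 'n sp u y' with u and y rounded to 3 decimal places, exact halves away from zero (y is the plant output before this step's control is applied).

0 5 11.250 0.000
1 5 4.922 2.813
2 5 18.544 -1.020
3 5 6.171 5.452
4 5 30.799 -2.818
5 5 1.608 9.954
6 5 48.837 -7.562
7 5 -14.212 18.259
8 5 80.291 -18.160
9 5 -51.679 34.601
10 5 140.683 -40.600
11 5 -132.482 67.651
12 5 261.625 -87.241
13 5 -301.517 135.199

(exact arithmetic carried between steps; '≈' marks a value shown rounded to 6 d.p. or computed from one; I and e_prev carry over from the previous line; the table rounds u and y to 3 d.p., halves away from zero)
n=0: y=0, sp=5, e=sp−y=5; I=5, D=e−e_prev=5; u=1/4·5+1·5+1·5=11.25; next y=-4/5·0+1/4·11.25=2.8125
n=1: y=2.8125, sp=5, e=sp−y=2.1875; I=7.1875, D=e−e_prev=-2.8125; u=1/4·2.1875+1·7.1875+1·(-2.8125)=4.921875; next y=-4/5·2.8125+1/4·4.921875≈-1.019531
n=2: y≈-1.019531, sp=5, e=sp−y≈6.019531; I≈13.207031, D=e−e_prev≈3.832031; u=1/4·6.019531+1·13.207031+1·3.832031≈18.543945; next y=-4/5·(-1.019531)+1/4·18.543945≈5.451611
n=3: y≈5.451611, sp=5, e=sp−y≈-0.451611; I≈12.755420, D=e−e_prev≈-6.471143; u=1/4·(-0.451611)+1·12.755420+1·(-6.471143)≈6.171375; next y=-4/5·5.451611+1/4·6.171375≈-2.818445
n=4: y≈-2.818445, sp=5, e=sp−y≈7.818445; I≈20.573865, D=e−e_prev≈8.270057; u=1/4·7.818445+1·20.573865+1·8.270057≈30.798533; next y=-4/5·(-2.818445)+1/4·30.798533≈9.954390
n=5: y≈9.954390, sp=5, e=sp−y≈-4.954390; I≈15.619476, D=e−e_prev≈-12.772835; u=1/4·(-4.954390)+1·15.619476+1·(-12.772835)≈1.608043; next y=-4/5·9.954390+1/4·1.608043≈-7.561501
n=6: y≈-7.561501, sp=5, e=sp−y≈12.561501; I≈28.180977, D=e−e_prev≈17.515891; u=1/4·12.561501+1·28.180977+1·17.515891≈48.837243; next y=-4/5·(-7.561501)+1/4·48.837243≈18.258511
n=7: y≈18.258511, sp=5, e=sp−y≈-13.258511; I≈14.922465, D=e−e_prev≈-25.820012; u=1/4·(-13.258511)+1·14.922465+1·(-25.820012)≈-14.212175; next y=-4/5·18.258511+1/4·(-14.212175)≈-18.159853
n=8: y≈-18.159853, sp=5, e=sp−y≈23.159853; I≈38.082318, D=e−e_prev≈36.418364; u=1/4·23.159853+1·38.082318+1·36.418364≈80.290646; next y=-4/5·(-18.159853)+1/4·80.290646≈34.600544
n=9: y≈34.600544, sp=5, e=sp−y≈-29.600544; I≈8.481774, D=e−e_prev≈-52.760397; u=1/4·(-29.600544)+1·8.481774+1·(-52.760397)≈-51.678758; next y=-4/5·34.600544+1/4·(-51.678758)≈-40.600125
n=10: y≈-40.600125, sp=5, e=sp−y≈45.600125; I≈54.081899, D=e−e_prev≈75.200668; u=1/4·45.600125+1·54.081899+1·75.200668≈140.682599; next y=-4/5·(-40.600125)+1/4·140.682599≈67.650749
n=11: y≈67.650749, sp=5, e=sp−y≈-62.650749; I≈-8.568850, D=e−e_prev≈-108.250874; u=1/4·(-62.650749)+1·(-8.568850)+1·(-108.250874)≈-132.482412; next y=-4/5·67.650749+1/4·(-132.482412)≈-87.241202
n=12: y≈-87.241202, sp=5, e=sp−y≈92.241202; I≈83.672352, D=e−e_prev≈154.891952; u=1/4·92.241202+1·83.672352+1·154.891952≈261.624605; next y=-4/5·(-87.241202)+1/4·261.624605≈135.199113
n=13: y≈135.199113, sp=5, e=sp−y≈-130.199113; I≈-46.526761, D=e−e_prev≈-222.440316; u=1/4·(-130.199113)+1·(-46.526761)+1·(-222.440316)≈-301.516855; next y=-4/5·135.199113+1/4·(-301.516855)≈-183.538504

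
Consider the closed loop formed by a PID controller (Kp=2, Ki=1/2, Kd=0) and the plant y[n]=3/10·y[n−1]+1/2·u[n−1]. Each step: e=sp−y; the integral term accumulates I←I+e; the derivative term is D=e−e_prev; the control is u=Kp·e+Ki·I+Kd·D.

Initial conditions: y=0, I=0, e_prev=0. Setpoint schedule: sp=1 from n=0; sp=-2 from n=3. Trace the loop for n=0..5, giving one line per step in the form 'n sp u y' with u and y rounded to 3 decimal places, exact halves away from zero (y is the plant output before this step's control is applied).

(exact arithmetic carried between steps; '≈' marks a value shown rounded to 6 d.p. or computed from one; I and e_prev carry over from the previous line; the table rounds u and y to 3 d.p., halves away from zero)
n=0: y=0, sp=1, e=sp−y=1; I=1, D=e−e_prev=1; u=2·1+1/2·1+0·1=2.5; next y=3/10·0+1/2·2.5=1.25
n=1: y=1.25, sp=1, e=sp−y=-0.25; I=0.75, D=e−e_prev=-1.25; u=2·(-0.25)+1/2·0.75+0·(-1.25)=-0.125; next y=3/10·1.25+1/2·(-0.125)=0.3125
n=2: y=0.3125, sp=1, e=sp−y=0.6875; I=1.4375, D=e−e_prev=0.9375; u=2·0.6875+1/2·1.4375+0·0.9375=2.09375; next y=3/10·0.3125+1/2·2.09375=1.140625
n=3: y=1.140625, sp=-2, e=sp−y=-3.140625; I=-1.703125, D=e−e_prev=-3.828125; u=2·(-3.140625)+1/2·(-1.703125)+0·(-3.828125)≈-7.132813; next y=3/10·1.140625+1/2·(-7.132813)≈-3.224219
n=4: y≈-3.224219, sp=-2, e=sp−y≈1.224219; I≈-0.478906, D=e−e_prev≈4.364844; u=2·1.224219+1/2·(-0.478906)+0·4.364844≈2.208984; next y=3/10·(-3.224219)+1/2·2.208984≈0.137227
n=5: y≈0.137227, sp=-2, e=sp−y≈-2.137227; I≈-2.616133, D=e−e_prev≈-3.361445; u=2·(-2.137227)+1/2·(-2.616133)+0·(-3.361445)≈-5.582520; next y=3/10·0.137227+1/2·(-5.582520)≈-2.750092

0 1 2.500 0.000
1 1 -0.125 1.250
2 1 2.094 0.313
3 -2 -7.133 1.141
4 -2 2.209 -3.224
5 -2 -5.583 0.137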